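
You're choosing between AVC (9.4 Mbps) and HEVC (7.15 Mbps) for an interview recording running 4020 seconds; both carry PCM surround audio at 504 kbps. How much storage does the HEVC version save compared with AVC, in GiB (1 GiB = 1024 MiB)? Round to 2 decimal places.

Audio: 504 kbps = 0.504 Mbps.
AVC: 9.904 Mbps × 4020 s = 39814.1 Mb = 4.635 GiB.
HEVC: 7.654 Mbps × 4020 s = 30769.1 Mb = 3.582 GiB.
Saving: 4.635 − 3.582 = 1.053 GiB.

1.05 GiB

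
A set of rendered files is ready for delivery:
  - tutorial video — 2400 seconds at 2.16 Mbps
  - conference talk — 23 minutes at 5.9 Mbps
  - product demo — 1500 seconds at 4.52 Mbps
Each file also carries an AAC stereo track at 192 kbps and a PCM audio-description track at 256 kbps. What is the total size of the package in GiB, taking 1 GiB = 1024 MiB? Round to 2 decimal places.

Audio total: 192 + 256 = 448 kbps = 0.448 Mbps.
tutorial video: 2.608 Mbps × 2400 s = 6259.2 Mb
conference talk: 6.348 Mbps × 1380 s = 8760.2 Mb
product demo: 4.968 Mbps × 1500 s = 7452.0 Mb
Total: 22471.4 Mb = 2808.9 MB.
= 2.616 GiB.

2.62 GiB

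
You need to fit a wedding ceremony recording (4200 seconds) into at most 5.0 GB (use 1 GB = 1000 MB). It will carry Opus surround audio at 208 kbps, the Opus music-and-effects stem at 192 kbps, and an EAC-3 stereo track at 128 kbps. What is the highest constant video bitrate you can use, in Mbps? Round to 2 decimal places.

Budget: 5.0 GB = 40000.0 Mb.
Total bitrate budget: 40000.0 Mb / 4200 s = 9.524 Mbps.
Audio total: 208 + 192 + 128 = 528 kbps = 0.528 Mbps.
Video: 9.524 − 0.528 = 8.996 Mbps.

9.00 Mbps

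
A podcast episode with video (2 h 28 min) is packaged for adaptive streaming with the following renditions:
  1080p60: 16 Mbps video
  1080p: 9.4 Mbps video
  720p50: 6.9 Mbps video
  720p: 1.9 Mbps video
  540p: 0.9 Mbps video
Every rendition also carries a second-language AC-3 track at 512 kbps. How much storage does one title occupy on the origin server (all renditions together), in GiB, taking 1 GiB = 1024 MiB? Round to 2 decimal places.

2 h 28 min = 148 min = 8880 s
Audio: 512 kbps = 0.512 Mbps.
Sum of rendition bitrates: (16+0.512) + (9.4+0.512) + (6.9+0.512) + (1.9+0.512) + (0.9+0.512) = 37.660 Mbps.
× 8880 s = 334,421 Mb = 41,803 MB = 38.93 GiB.

38.93 GiB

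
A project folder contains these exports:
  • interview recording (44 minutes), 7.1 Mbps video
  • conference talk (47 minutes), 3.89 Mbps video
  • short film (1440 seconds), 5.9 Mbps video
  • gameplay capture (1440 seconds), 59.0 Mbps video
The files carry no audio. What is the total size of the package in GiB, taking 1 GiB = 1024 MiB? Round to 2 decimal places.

14.34 GiB

interview recording: 7.100 Mbps × 2640 s = 18744.0 Mb
conference talk: 3.890 Mbps × 2820 s = 10969.8 Mb
short film: 5.900 Mbps × 1440 s = 8496.0 Mb
gameplay capture: 59.000 Mbps × 1440 s = 84960.0 Mb
Total: 123169.8 Mb = 15396.2 MB.
= 14.34 GiB.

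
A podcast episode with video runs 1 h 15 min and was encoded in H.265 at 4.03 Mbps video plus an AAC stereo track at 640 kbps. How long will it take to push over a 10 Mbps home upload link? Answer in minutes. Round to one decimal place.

35.0 minutes

1 h 15 min = 75 min = 4500 s
Audio: 640 kbps = 0.640 Mbps.
Total bitrate: 4.670 Mbps.
File: 4.670 Mbps × 4500 s = 21015.0 Mb.
At 10 Mbps: 21015.0 / 10 = 2101.5 s ≈ 35 minutes.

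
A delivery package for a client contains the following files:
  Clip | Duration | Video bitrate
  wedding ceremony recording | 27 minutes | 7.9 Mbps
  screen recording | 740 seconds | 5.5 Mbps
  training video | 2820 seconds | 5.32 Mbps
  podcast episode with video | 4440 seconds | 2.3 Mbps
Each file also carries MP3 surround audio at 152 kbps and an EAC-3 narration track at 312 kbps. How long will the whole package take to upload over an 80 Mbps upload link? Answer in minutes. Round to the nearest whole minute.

10 minutes

Audio total: 152 + 312 = 464 kbps = 0.464 Mbps.
wedding ceremony recording: 8.364 Mbps × 1620 s = 13549.7 Mb
screen recording: 5.964 Mbps × 740 s = 4413.4 Mb
training video: 5.784 Mbps × 2820 s = 16310.9 Mb
podcast episode with video: 2.764 Mbps × 4440 s = 12272.2 Mb
Total: 46546.1 Mb = 5818.3 MB.
At 80 Mbps: 46546.1 / 80 = 582 s ≈ 9.7 minutes.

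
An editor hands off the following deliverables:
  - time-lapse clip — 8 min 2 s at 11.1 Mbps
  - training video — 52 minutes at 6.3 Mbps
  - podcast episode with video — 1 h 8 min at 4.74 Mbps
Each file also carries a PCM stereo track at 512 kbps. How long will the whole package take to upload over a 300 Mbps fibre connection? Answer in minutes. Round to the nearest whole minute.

3 minutes

Audio: 512 kbps = 0.512 Mbps.
time-lapse clip: 11.612 Mbps × 482 s = 5597.0 Mb
training video: 6.812 Mbps × 3120 s = 21253.4 Mb
podcast episode with video: 5.252 Mbps × 4080 s = 21428.2 Mb
Total: 48278.6 Mb = 6034.8 MB.
At 300 Mbps: 48278.6 / 300 = 161 s ≈ 2.68 minutes.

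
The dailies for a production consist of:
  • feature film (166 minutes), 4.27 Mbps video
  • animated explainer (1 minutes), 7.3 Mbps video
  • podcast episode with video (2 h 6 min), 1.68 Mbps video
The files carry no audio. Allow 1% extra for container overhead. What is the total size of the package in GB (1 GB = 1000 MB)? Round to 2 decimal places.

feature film: 4.270 Mbps × 9960 s × 1.01 = 42954.5 Mb
animated explainer: 7.300 Mbps × 60 s × 1.01 = 442.4 Mb
podcast episode with video: 1.680 Mbps × 7560 s × 1.01 = 12827.8 Mb
Total: 56224.7 Mb = 7028.1 MB.
= 7.028 GB.

7.03 GB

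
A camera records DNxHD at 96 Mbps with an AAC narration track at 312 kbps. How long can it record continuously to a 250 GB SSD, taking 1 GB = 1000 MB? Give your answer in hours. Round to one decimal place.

Audio: 312 kbps = 0.312 Mbps.
Total bitrate: 96 + 0.312 = 96.312 Mbps.
Capacity: 250 GB = 2,000,000 Mb.
Recording time: 2,000,000 / 96.312 = 20,766 s ≈ 5.77 hours.

5.8 hours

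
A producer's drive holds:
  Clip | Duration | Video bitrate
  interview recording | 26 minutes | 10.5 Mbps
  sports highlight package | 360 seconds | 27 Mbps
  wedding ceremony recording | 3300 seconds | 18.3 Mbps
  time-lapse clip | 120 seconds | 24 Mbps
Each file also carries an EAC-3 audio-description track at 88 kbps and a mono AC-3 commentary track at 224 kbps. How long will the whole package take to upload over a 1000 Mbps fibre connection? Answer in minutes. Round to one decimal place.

1.5 minutes

Audio total: 88 + 224 = 312 kbps = 0.312 Mbps.
interview recording: 10.812 Mbps × 1560 s = 16866.7 Mb
sports highlight package: 27.312 Mbps × 360 s = 9832.3 Mb
wedding ceremony recording: 18.612 Mbps × 3300 s = 61419.6 Mb
time-lapse clip: 24.312 Mbps × 120 s = 2917.4 Mb
Total: 91036.1 Mb = 11379.5 MB.
At 1000 Mbps: 91036.1 / 1000 = 91 s ≈ 1.52 minutes.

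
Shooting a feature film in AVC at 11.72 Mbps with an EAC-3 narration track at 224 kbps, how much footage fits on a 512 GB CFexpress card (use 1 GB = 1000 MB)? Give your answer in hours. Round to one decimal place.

Audio: 224 kbps = 0.224 Mbps.
Total bitrate: 11.72 + 0.224 = 11.944 Mbps.
Capacity: 512 GB = 4,096,000 Mb.
Recording time: 4,096,000 / 11.944 = 342,934 s ≈ 95.3 hours.

95.3 hours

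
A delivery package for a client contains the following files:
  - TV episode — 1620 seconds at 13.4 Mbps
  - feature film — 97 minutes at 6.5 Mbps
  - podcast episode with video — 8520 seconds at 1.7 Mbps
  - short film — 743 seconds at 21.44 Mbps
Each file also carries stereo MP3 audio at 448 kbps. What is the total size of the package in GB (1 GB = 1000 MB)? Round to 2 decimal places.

Audio: 448 kbps = 0.448 Mbps.
TV episode: 13.848 Mbps × 1620 s = 22433.8 Mb
feature film: 6.948 Mbps × 5820 s = 40437.4 Mb
podcast episode with video: 2.148 Mbps × 8520 s = 18301.0 Mb
short film: 21.888 Mbps × 743 s = 16262.8 Mb
Total: 97434.9 Mb = 12179.4 MB.
= 12.18 GB.

12.18 GB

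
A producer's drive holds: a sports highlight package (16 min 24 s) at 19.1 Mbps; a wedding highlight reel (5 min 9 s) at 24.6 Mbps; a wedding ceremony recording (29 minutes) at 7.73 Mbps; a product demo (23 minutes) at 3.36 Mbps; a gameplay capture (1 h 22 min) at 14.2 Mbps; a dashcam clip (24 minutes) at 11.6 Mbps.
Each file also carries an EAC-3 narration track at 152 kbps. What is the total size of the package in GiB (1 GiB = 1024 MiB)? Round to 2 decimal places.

Audio: 152 kbps = 0.152 Mbps.
sports highlight package: 19.252 Mbps × 984 s = 18944.0 Mb
wedding highlight reel: 24.752 Mbps × 309 s = 7648.4 Mb
wedding ceremony recording: 7.882 Mbps × 1740 s = 13714.7 Mb
product demo: 3.512 Mbps × 1380 s = 4846.6 Mb
gameplay capture: 14.352 Mbps × 4920 s = 70611.8 Mb
dashcam clip: 11.752 Mbps × 1440 s = 16922.9 Mb
Total: 132688.3 Mb = 16586.0 MB.
= 15.45 GiB.

15.45 GiB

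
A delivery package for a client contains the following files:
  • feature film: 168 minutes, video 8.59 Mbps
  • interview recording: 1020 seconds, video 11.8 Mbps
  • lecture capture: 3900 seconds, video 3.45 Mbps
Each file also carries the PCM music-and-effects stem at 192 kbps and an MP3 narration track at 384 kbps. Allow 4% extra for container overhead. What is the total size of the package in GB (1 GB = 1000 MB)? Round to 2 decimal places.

Audio total: 192 + 384 = 576 kbps = 0.576 Mbps.
feature film: 9.166 Mbps × 10080 s × 1.04 = 96089.0 Mb
interview recording: 12.376 Mbps × 1020 s × 1.04 = 13128.5 Mb
lecture capture: 4.026 Mbps × 3900 s × 1.04 = 16329.5 Mb
Total: 125546.9 Mb = 15693.4 MB.
= 15.69 GB.

15.69 GB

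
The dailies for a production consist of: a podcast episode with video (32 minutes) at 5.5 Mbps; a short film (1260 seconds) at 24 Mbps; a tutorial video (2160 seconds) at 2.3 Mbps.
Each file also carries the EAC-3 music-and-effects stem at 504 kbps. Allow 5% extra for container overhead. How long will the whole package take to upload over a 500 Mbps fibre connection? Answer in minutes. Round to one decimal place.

1.7 minutes

Audio: 504 kbps = 0.504 Mbps.
podcast episode with video: 6.004 Mbps × 1920 s × 1.05 = 12104.1 Mb
short film: 24.504 Mbps × 1260 s × 1.05 = 32418.8 Mb
tutorial video: 2.804 Mbps × 2160 s × 1.05 = 6359.5 Mb
Total: 50882.3 Mb = 6360.3 MB.
At 500 Mbps: 50882.3 / 500 = 102 s ≈ 1.7 minutes.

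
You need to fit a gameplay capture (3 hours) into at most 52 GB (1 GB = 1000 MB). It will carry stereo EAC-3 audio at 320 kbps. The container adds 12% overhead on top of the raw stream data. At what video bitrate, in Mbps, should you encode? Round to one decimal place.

34.1 Mbps

Budget: 52 GB = 416000.0 Mb.
Stream payload after overhead: 416000.0 / 1.12 = 371428.6 Mb.
3 h = 10800 s
Total bitrate budget: 371428.6 Mb / 10800 s = 34.392 Mbps.
Audio: 320 kbps = 0.320 Mbps.
Video: 34.392 − 0.320 = 34.072 Mbps.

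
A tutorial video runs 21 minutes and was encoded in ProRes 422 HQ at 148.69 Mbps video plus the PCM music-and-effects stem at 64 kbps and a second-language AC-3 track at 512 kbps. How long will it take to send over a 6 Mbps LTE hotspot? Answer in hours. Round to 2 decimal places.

21 min = 1260 s
Audio total: 64 + 512 = 576 kbps = 0.576 Mbps.
Total bitrate: 149.266 Mbps.
File: 149.266 Mbps × 1260 s = 188075.2 Mb.
At 6 Mbps: 188075.2 / 6 = 31345.9 s ≈ 8.71 hours.

8.71 hours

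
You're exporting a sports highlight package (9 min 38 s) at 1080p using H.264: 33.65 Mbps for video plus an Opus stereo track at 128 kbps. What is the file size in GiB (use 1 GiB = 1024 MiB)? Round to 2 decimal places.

2.27 GiB

9 min 38 s = 578 s
Audio: 128 kbps = 0.128 Mbps.
Total bitrate: 33.65 + 0.128 = 33.778 Mbps.
Stream data: 33.778 Mbps × 578 s = 19523.7 Mb.
19,524 Mb = 2,440,460,500 bytes ÷ 1,073,741,824 = 2.273 GiB.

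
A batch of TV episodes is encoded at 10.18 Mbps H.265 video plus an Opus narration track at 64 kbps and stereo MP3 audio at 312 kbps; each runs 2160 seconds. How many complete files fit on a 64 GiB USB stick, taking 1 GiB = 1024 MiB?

Audio total: 64 + 312 = 376 kbps = 0.376 Mbps.
Total bitrate: 10.556 Mbps.
Per item: 10.556 Mbps × 2160 s = 22,801 Mb = 2,850 MB.
Capacity: 64 GiB = 549,756 Mb; 24.11 items → 24 complete.

24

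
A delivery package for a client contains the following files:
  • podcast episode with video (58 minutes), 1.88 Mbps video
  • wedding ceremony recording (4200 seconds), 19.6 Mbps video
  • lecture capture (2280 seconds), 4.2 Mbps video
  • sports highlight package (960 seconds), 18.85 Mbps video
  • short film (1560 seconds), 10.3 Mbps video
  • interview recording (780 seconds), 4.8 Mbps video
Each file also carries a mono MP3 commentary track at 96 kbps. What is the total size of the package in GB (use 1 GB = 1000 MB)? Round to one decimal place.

17.2 GB

Audio: 96 kbps = 0.096 Mbps.
podcast episode with video: 1.976 Mbps × 3480 s = 6876.5 Mb
wedding ceremony recording: 19.696 Mbps × 4200 s = 82723.2 Mb
lecture capture: 4.296 Mbps × 2280 s = 9794.9 Mb
sports highlight package: 18.946 Mbps × 960 s = 18188.2 Mb
short film: 10.396 Mbps × 1560 s = 16217.8 Mb
interview recording: 4.896 Mbps × 780 s = 3818.9 Mb
Total: 137619.4 Mb = 17202.4 MB.
= 17.20 GB.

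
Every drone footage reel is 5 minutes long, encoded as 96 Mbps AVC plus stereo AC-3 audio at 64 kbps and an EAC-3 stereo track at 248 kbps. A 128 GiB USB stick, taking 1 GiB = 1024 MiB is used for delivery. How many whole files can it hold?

5 min = 300 s
Audio total: 64 + 248 = 312 kbps = 0.312 Mbps.
Total bitrate: 96.312 Mbps.
Per item: 96.312 Mbps × 300 s = 28,894 Mb = 3,612 MB.
Capacity: 128 GiB = 1,099,512 Mb; 38.05 items → 38 complete.

38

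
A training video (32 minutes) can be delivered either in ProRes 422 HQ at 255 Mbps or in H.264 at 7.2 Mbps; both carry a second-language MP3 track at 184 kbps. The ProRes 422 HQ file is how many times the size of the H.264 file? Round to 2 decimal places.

32 min = 1920 s
Audio: 184 kbps = 0.184 Mbps.
ProRes 422 HQ: 255.184 Mbps × 1920 s = 489953.3 Mb = 61.244 GB.
H.264: 7.384 Mbps × 1920 s = 14177.3 Mb = 1.772 GB.
Ratio: 61.244 / 1.772 = 34.559.

34.56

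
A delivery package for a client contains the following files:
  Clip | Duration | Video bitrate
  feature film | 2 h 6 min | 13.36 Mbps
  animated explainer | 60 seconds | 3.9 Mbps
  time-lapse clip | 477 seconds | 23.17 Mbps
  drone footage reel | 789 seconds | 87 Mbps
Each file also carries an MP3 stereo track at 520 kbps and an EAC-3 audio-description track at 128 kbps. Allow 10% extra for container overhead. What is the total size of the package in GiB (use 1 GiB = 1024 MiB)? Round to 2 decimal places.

Audio total: 520 + 128 = 648 kbps = 0.648 Mbps.
feature film: 14.008 Mbps × 7560 s × 1.10 = 116490.5 Mb
animated explainer: 4.548 Mbps × 60 s × 1.10 = 300.2 Mb
time-lapse clip: 23.818 Mbps × 477 s × 1.10 = 12497.3 Mb
drone footage reel: 87.648 Mbps × 789 s × 1.10 = 76069.7 Mb
Total: 205357.7 Mb = 25669.7 MB.
= 23.91 GiB.

23.91 GiB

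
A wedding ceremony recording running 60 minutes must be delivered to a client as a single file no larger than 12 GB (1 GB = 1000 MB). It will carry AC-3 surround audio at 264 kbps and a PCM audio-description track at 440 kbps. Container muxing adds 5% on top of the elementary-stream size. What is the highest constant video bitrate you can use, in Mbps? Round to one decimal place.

Budget: 12 GB = 96000.0 Mb.
Stream payload after overhead: 96000.0 / 1.05 = 91428.6 Mb.
60 min = 3600 s
Total bitrate budget: 91428.6 Mb / 3600 s = 25.397 Mbps.
Audio total: 264 + 440 = 704 kbps = 0.704 Mbps.
Video: 25.397 − 0.704 = 24.693 Mbps.

24.7 Mbps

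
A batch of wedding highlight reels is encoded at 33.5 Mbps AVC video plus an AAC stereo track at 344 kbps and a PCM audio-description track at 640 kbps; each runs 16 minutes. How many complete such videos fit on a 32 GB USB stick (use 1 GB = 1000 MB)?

7

16 min = 960 s
Audio total: 344 + 640 = 984 kbps = 0.984 Mbps.
Total bitrate: 34.484 Mbps.
Per item: 34.484 Mbps × 960 s = 33,105 Mb = 4,138 MB.
Capacity: 32 GB = 256,000 Mb; 7.73 items → 7 complete.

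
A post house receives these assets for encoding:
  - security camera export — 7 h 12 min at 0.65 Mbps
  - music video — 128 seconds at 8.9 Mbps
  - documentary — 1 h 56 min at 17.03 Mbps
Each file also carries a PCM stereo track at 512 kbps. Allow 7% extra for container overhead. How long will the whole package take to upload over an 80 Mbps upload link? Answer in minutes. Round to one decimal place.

Audio: 512 kbps = 0.512 Mbps.
security camera export: 1.162 Mbps × 25920 s × 1.07 = 32227.4 Mb
music video: 9.412 Mbps × 128 s × 1.07 = 1289.1 Mb
documentary: 17.542 Mbps × 6960 s × 1.07 = 130638.8 Mb
Total: 164155.2 Mb = 20519.4 MB.
At 80 Mbps: 164155.2 / 80 = 2052 s ≈ 34.2 minutes.

34.2 minutes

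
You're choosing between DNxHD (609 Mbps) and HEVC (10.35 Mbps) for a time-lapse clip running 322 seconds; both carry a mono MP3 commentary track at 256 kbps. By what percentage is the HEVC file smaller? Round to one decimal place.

98.3%

Audio: 256 kbps = 0.256 Mbps.
DNxHD: 609.256 Mbps × 322 s = 196180.4 Mb = 24.523 GB.
HEVC: 10.606 Mbps × 322 s = 3415.1 Mb = 0.427 GB.
Reduction: (1 − 0.427/24.523) × 100 = 98.26%.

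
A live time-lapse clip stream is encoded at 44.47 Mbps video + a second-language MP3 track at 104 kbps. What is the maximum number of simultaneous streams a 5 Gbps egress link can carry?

112

Audio: 104 kbps = 0.104 Mbps.
Per-viewer media rate: 44.574 Mbps.
5 Gbps = 5,000 Mbps; 5,000 / 44.574 = 112.17 → 112 viewers.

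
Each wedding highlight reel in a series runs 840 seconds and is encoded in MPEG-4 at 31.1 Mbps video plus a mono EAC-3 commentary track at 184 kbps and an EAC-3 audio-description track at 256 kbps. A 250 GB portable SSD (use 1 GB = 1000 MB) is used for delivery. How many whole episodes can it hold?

Audio total: 184 + 256 = 440 kbps = 0.440 Mbps.
Total bitrate: 31.540 Mbps.
Per item: 31.540 Mbps × 840 s = 26,494 Mb = 3,312 MB.
Capacity: 250 GB = 2,000,000 Mb; 75.49 items → 75 complete.

75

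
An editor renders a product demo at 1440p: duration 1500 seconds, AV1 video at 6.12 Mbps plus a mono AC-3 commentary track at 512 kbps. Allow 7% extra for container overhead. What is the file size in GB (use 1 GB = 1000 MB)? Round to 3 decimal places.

Audio: 512 kbps = 0.512 Mbps.
Total bitrate: 6.12 + 0.512 = 6.632 Mbps.
Stream data: 6.632 Mbps × 1500 s = 9948.0 Mb.
With 7% container overhead: ×1.07.
10,644 Mb ÷ 8 = 1,331 MB → 1.331 GB.

1.331 GB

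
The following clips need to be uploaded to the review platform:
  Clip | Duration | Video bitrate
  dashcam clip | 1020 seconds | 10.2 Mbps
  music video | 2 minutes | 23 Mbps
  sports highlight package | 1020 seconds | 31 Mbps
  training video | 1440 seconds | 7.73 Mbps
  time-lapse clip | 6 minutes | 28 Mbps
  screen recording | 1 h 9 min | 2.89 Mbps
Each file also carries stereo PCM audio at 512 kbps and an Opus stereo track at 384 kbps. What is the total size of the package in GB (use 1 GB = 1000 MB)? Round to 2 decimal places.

Audio total: 512 + 384 = 896 kbps = 0.896 Mbps.
dashcam clip: 11.096 Mbps × 1020 s = 11317.9 Mb
music video: 23.896 Mbps × 120 s = 2867.5 Mb
sports highlight package: 31.896 Mbps × 1020 s = 32533.9 Mb
training video: 8.626 Mbps × 1440 s = 12421.4 Mb
time-lapse clip: 28.896 Mbps × 360 s = 10402.6 Mb
screen recording: 3.786 Mbps × 4140 s = 15674.0 Mb
Total: 85217.4 Mb = 10652.2 MB.
= 10.65 GB.

10.65 GB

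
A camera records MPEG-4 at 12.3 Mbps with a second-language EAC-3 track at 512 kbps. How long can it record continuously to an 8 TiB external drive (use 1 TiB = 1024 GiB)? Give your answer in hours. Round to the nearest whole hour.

Audio: 512 kbps = 0.512 Mbps.
Total bitrate: 12.3 + 0.512 = 12.812 Mbps.
Capacity: 8 TiB = 70,368,744 Mb.
Recording time: 70,368,744 / 12.812 = 5,492,409 s ≈ 1,526 hours.

1526 hours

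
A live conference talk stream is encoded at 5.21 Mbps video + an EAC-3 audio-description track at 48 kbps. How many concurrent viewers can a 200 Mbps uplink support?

38

Audio: 48 kbps = 0.048 Mbps.
Per-viewer media rate: 5.258 Mbps.
200 Mbps = 200.0 Mbps; 200.0 / 5.258 = 38.04 → 38 viewers.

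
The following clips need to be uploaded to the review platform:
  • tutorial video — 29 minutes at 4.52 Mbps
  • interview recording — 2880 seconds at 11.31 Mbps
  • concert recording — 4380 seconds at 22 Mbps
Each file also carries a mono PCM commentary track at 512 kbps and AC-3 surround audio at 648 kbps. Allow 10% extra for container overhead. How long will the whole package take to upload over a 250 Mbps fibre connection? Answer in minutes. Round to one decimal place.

10.8 minutes

Audio total: 512 + 648 = 1160 kbps = 1.160 Mbps.
tutorial video: 5.680 Mbps × 1740 s × 1.10 = 10871.5 Mb
interview recording: 12.470 Mbps × 2880 s × 1.10 = 39505.0 Mb
concert recording: 23.160 Mbps × 4380 s × 1.10 = 111584.9 Mb
Total: 161961.4 Mb = 20245.2 MB.
At 250 Mbps: 161961.4 / 250 = 648 s ≈ 10.8 minutes.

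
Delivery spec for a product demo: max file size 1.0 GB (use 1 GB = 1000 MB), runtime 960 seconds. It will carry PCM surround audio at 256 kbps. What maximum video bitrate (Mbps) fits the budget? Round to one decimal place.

8.1 Mbps

Budget: 1.0 GB = 8000.0 Mb.
Total bitrate budget: 8000.0 Mb / 960 s = 8.333 Mbps.
Audio: 256 kbps = 0.256 Mbps.
Video: 8.333 − 0.256 = 8.077 Mbps.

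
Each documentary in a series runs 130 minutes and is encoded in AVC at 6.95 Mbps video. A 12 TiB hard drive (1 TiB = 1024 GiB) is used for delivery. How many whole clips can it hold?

1947

130 min = 7800 s
Per item: 6.950 Mbps × 7800 s = 54,210 Mb = 6,776 MB.
Capacity: 12 TiB = 105,553,116 Mb; 1947.12 items → 1947 complete.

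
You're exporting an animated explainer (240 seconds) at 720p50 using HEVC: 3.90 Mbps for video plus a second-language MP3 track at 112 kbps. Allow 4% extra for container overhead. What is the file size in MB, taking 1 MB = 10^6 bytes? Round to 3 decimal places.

Audio: 112 kbps = 0.112 Mbps.
Total bitrate: 3.90 + 0.112 = 4.012 Mbps.
Stream data: 4.012 Mbps × 240 s = 962.9 Mb.
With 4% container overhead: ×1.04.
1,001 Mb ÷ 8 = 125.2 MB → 125.2 MB.

125.174 MB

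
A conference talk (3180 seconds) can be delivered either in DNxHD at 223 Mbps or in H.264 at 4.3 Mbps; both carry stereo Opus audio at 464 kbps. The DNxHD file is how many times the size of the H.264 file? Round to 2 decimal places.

Audio: 464 kbps = 0.464 Mbps.
DNxHD: 223.464 Mbps × 3180 s = 710615.5 Mb = 82.727 GiB.
H.264: 4.764 Mbps × 3180 s = 15149.5 Mb = 1.764 GiB.
Ratio: 82.727 / 1.764 = 46.907.

46.91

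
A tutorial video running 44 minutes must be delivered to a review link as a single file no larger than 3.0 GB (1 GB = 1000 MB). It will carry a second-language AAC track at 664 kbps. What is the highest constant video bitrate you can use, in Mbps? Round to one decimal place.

Budget: 3.0 GB = 24000.0 Mb.
44 min = 2640 s
Total bitrate budget: 24000.0 Mb / 2640 s = 9.091 Mbps.
Audio: 664 kbps = 0.664 Mbps.
Video: 9.091 − 0.664 = 8.427 Mbps.

8.4 Mbps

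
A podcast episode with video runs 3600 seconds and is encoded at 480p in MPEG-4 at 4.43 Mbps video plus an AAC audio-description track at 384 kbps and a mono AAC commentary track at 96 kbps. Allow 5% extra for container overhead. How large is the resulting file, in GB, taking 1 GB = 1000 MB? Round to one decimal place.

Audio total: 384 + 96 = 480 kbps = 0.480 Mbps.
Total bitrate: 4.43 + 0.480 = 4.910 Mbps.
Stream data: 4.910 Mbps × 3600 s = 17676.0 Mb.
With 5% container overhead: ×1.05.
18,560 Mb ÷ 8 = 2,320 MB → 2.320 GB.

2.3 GB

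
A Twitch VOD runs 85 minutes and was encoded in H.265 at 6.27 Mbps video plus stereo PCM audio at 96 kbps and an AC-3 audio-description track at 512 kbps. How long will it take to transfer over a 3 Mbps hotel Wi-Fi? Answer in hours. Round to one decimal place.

3.2 hours

85 min = 5100 s
Audio total: 96 + 512 = 608 kbps = 0.608 Mbps.
Total bitrate: 6.878 Mbps.
File: 6.878 Mbps × 5100 s = 35077.8 Mb.
At 3 Mbps: 35077.8 / 3 = 11692.6 s ≈ 3.25 hours.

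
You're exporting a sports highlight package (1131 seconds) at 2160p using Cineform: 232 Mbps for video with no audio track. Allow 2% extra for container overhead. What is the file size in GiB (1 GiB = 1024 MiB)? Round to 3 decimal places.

Total bitrate: 232 Mbps.
Stream data: 232.000 Mbps × 1131 s = 262392.0 Mb.
With 2% container overhead: ×1.02.
267,640 Mb = 33,454,980,000 bytes ÷ 1,073,741,824 = 31.16 GiB.

31.157 GiB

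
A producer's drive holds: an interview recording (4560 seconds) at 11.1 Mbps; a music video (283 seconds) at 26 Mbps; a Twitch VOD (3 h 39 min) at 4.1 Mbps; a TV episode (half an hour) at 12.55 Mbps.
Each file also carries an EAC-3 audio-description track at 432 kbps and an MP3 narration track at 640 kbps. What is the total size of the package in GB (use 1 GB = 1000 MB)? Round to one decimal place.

Audio total: 432 + 640 = 1072 kbps = 1.072 Mbps.
interview recording: 12.172 Mbps × 4560 s = 55504.3 Mb
music video: 27.072 Mbps × 283 s = 7661.4 Mb
Twitch VOD: 5.172 Mbps × 13140 s = 67960.1 Mb
TV episode: 13.622 Mbps × 1800 s = 24519.6 Mb
Total: 155645.4 Mb = 19455.7 MB.
= 19.46 GB.

19.5 GB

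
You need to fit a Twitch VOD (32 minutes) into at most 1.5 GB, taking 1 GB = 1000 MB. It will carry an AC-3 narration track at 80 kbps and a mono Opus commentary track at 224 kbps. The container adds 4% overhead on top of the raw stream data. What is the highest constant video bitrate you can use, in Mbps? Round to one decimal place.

5.7 Mbps

Budget: 1.5 GB = 12000.0 Mb.
Stream payload after overhead: 12000.0 / 1.04 = 11538.5 Mb.
32 min = 1920 s
Total bitrate budget: 11538.5 Mb / 1920 s = 6.010 Mbps.
Audio total: 80 + 224 = 304 kbps = 0.304 Mbps.
Video: 6.010 − 0.304 = 5.706 Mbps.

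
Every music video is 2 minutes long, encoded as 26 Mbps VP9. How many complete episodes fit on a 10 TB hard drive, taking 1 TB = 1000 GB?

25641

2 min = 120 s
Per item: 26.000 Mbps × 120 s = 3,120 Mb = 390.0 MB.
Capacity: 10 TB = 80,000,000 Mb; 25641.03 items → 25641 complete.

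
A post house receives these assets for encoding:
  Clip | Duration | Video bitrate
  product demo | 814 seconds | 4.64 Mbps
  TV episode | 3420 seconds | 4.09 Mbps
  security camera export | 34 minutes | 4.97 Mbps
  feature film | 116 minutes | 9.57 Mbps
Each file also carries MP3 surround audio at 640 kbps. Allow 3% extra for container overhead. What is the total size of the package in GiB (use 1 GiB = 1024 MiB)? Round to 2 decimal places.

Audio: 640 kbps = 0.640 Mbps.
product demo: 5.280 Mbps × 814 s × 1.03 = 4426.9 Mb
TV episode: 4.730 Mbps × 3420 s × 1.03 = 16661.9 Mb
security camera export: 5.610 Mbps × 2040 s × 1.03 = 11787.7 Mb
feature film: 10.210 Mbps × 6960 s × 1.03 = 73193.4 Mb
Total: 106069.9 Mb = 13258.7 MB.
= 12.35 GiB.

12.35 GiB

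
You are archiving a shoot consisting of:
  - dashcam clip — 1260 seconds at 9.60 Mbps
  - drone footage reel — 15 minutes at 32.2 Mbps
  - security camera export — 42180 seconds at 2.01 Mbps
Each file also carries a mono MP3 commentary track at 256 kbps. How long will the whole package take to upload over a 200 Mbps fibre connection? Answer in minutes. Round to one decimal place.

Audio: 256 kbps = 0.256 Mbps.
dashcam clip: 9.856 Mbps × 1260 s = 12418.6 Mb
drone footage reel: 32.456 Mbps × 900 s = 29210.4 Mb
security camera export: 2.266 Mbps × 42180 s = 95579.9 Mb
Total: 137208.8 Mb = 17151.1 MB.
At 200 Mbps: 137208.8 / 200 = 686 s ≈ 11.4 minutes.

11.4 minutes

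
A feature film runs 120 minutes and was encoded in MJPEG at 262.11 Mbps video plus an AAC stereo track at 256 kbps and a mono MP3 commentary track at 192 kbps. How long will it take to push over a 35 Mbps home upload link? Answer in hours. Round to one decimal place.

120 min = 7200 s
Audio total: 256 + 192 = 448 kbps = 0.448 Mbps.
Total bitrate: 262.558 Mbps.
File: 262.558 Mbps × 7200 s = 1890417.6 Mb.
At 35 Mbps: 1890417.6 / 35 = 54011.9 s ≈ 15 hours.

15.0 hours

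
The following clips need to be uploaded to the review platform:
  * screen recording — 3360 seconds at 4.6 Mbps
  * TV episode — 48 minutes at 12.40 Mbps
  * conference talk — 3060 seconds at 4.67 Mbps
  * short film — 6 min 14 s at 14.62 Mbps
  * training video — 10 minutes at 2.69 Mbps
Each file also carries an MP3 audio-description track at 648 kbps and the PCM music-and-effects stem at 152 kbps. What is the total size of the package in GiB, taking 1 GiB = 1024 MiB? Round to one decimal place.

9.4 GiB

Audio total: 648 + 152 = 800 kbps = 0.800 Mbps.
screen recording: 5.400 Mbps × 3360 s = 18144.0 Mb
TV episode: 13.200 Mbps × 2880 s = 38016.0 Mb
conference talk: 5.470 Mbps × 3060 s = 16738.2 Mb
short film: 15.420 Mbps × 374 s = 5767.1 Mb
training video: 3.490 Mbps × 600 s = 2094.0 Mb
Total: 80759.3 Mb = 10094.9 MB.
= 9.402 GiB.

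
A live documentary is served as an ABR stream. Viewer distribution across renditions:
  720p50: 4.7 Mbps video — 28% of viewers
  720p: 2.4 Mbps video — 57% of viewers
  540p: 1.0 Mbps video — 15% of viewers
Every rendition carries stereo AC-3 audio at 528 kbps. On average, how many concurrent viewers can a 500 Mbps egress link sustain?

Audio: 528 kbps = 0.528 Mbps.
Average per-viewer bitrate: 0.28×5.228 + 0.57×2.928 + 0.15×1.528 = 3.362 Mbps.
500 Mbps = 500.0 Mbps; 500.0 / 3.362 = 148.72 → 148.

148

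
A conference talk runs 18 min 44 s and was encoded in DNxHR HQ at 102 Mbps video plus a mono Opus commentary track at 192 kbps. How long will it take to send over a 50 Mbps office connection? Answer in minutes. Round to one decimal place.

18 min 44 s = 1124 s
Audio: 192 kbps = 0.192 Mbps.
Total bitrate: 102.192 Mbps.
File: 102.192 Mbps × 1124 s = 114863.8 Mb.
At 50 Mbps: 114863.8 / 50 = 2297.3 s ≈ 38.3 minutes.

38.3 minutes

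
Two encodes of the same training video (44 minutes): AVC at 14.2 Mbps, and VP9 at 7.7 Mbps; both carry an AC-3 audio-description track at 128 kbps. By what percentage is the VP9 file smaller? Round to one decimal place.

44 min = 2640 s
Audio: 128 kbps = 0.128 Mbps.
AVC: 14.328 Mbps × 2640 s = 37825.9 Mb = 4.728 GB.
VP9: 7.828 Mbps × 2640 s = 20665.9 Mb = 2.583 GB.
Reduction: (1 − 2.583/4.728) × 100 = 45.37%.

45.4%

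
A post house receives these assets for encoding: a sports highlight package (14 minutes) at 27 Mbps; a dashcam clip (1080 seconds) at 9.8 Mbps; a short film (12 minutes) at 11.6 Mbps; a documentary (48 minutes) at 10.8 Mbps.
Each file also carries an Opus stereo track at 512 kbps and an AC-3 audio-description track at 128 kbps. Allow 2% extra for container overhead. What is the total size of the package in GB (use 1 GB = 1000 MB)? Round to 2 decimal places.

9.72 GB

Audio total: 512 + 128 = 640 kbps = 0.640 Mbps.
sports highlight package: 27.640 Mbps × 840 s × 1.02 = 23682.0 Mb
dashcam clip: 10.440 Mbps × 1080 s × 1.02 = 11500.7 Mb
short film: 12.240 Mbps × 720 s × 1.02 = 8989.1 Mb
documentary: 11.440 Mbps × 2880 s × 1.02 = 33606.1 Mb
Total: 77777.9 Mb = 9722.2 MB.
= 9.722 GB.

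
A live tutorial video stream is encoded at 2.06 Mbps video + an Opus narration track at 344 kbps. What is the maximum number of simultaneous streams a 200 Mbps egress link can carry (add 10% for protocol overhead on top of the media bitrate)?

75

Audio: 344 kbps = 0.344 Mbps.
Per-viewer media rate: 2.404 Mbps.
On the wire with 10% overhead: 2.644 Mbps.
200 Mbps = 200.0 Mbps; 200.0 / 2.644 = 75.63 → 75 viewers.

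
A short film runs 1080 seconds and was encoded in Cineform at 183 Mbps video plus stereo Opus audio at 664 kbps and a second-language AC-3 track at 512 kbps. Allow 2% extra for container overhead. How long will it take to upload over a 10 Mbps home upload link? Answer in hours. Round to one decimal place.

5.6 hours

Audio total: 664 + 512 = 1176 kbps = 1.176 Mbps.
Total bitrate: 184.176 Mbps.
File: 184.176 Mbps × 1080 s = 198910.1 Mb.
With 2% container overhead: ×1.02. → 202888.3 Mb.
At 10 Mbps: 202888.3 / 10 = 20288.8 s ≈ 5.64 hours.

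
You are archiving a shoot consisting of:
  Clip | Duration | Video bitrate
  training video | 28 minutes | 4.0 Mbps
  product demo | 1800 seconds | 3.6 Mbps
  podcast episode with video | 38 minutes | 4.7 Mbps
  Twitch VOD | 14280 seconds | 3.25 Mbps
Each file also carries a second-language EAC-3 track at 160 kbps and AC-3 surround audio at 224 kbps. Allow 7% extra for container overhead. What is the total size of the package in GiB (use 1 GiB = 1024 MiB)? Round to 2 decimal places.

9.72 GiB

Audio total: 160 + 224 = 384 kbps = 0.384 Mbps.
training video: 4.384 Mbps × 1680 s × 1.07 = 7880.7 Mb
product demo: 3.984 Mbps × 1800 s × 1.07 = 7673.2 Mb
podcast episode with video: 5.084 Mbps × 2280 s × 1.07 = 12402.9 Mb
Twitch VOD: 3.634 Mbps × 14280 s × 1.07 = 55526.1 Mb
Total: 83482.9 Mb = 10435.4 MB.
= 9.719 GiB.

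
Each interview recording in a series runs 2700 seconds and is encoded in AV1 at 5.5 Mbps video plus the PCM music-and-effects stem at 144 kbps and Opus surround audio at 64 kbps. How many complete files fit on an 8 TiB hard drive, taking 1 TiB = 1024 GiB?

4565

Audio total: 144 + 64 = 208 kbps = 0.208 Mbps.
Total bitrate: 5.708 Mbps.
Per item: 5.708 Mbps × 2700 s = 15,412 Mb = 1,926 MB.
Capacity: 8 TiB = 70,368,744 Mb; 4565.96 items → 4565 complete.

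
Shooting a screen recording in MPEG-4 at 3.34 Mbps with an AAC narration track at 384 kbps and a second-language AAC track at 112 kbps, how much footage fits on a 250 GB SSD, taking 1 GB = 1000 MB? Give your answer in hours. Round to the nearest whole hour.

Audio total: 384 + 112 = 496 kbps = 0.496 Mbps.
Total bitrate: 3.34 + 0.496 = 3.836 Mbps.
Capacity: 250 GB = 2,000,000 Mb.
Recording time: 2,000,000 / 3.836 = 521,376 s ≈ 145 hours.

145 hours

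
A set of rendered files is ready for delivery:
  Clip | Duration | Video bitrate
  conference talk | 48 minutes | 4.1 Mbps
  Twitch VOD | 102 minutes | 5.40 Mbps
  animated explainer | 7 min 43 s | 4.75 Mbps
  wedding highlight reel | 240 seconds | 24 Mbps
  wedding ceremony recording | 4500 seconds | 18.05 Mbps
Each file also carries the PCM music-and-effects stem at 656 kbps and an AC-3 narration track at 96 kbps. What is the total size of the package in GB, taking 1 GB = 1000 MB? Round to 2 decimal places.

18.09 GB

Audio total: 656 + 96 = 752 kbps = 0.752 Mbps.
conference talk: 4.852 Mbps × 2880 s = 13973.8 Mb
Twitch VOD: 6.152 Mbps × 6120 s = 37650.2 Mb
animated explainer: 5.502 Mbps × 463 s = 2547.4 Mb
wedding highlight reel: 24.752 Mbps × 240 s = 5940.5 Mb
wedding ceremony recording: 18.802 Mbps × 4500 s = 84609.0 Mb
Total: 144720.9 Mb = 18090.1 MB.
= 18.09 GB.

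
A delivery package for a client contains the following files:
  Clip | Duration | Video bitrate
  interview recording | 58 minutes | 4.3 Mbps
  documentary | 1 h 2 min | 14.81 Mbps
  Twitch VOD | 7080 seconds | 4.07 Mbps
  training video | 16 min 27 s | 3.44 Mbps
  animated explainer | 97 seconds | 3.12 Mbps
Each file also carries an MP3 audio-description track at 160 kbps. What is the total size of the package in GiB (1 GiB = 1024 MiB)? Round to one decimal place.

Audio: 160 kbps = 0.160 Mbps.
interview recording: 4.460 Mbps × 3480 s = 15520.8 Mb
documentary: 14.970 Mbps × 3720 s = 55688.4 Mb
Twitch VOD: 4.230 Mbps × 7080 s = 29948.4 Mb
training video: 3.600 Mbps × 987 s = 3553.2 Mb
animated explainer: 3.280 Mbps × 97 s = 318.2 Mb
Total: 105029.0 Mb = 13128.6 MB.
= 12.23 GiB.

12.2 GiB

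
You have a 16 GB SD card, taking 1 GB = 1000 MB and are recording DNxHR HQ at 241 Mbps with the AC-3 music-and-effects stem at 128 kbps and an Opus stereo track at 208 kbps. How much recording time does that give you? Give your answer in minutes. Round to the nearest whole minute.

Audio total: 128 + 208 = 336 kbps = 0.336 Mbps.
Total bitrate: 241 + 0.336 = 241.336 Mbps.
Capacity: 16 GB = 128,000 Mb.
Recording time: 128,000 / 241.336 = 530.4 s ≈ 8.84 minutes.

9 minutes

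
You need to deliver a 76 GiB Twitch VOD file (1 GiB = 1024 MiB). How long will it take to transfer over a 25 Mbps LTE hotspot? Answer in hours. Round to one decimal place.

File: 76 GiB = 652835.0 Mb.
At 25 Mbps: 652835.0 / 25 = 26113.4 s ≈ 7.25 hours.

7.3 hours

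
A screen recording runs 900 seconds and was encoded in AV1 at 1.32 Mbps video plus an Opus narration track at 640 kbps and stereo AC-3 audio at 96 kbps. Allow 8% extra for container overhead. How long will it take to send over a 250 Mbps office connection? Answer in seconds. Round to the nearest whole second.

Audio total: 640 + 96 = 736 kbps = 0.736 Mbps.
Total bitrate: 2.056 Mbps.
File: 2.056 Mbps × 900 s = 1850.4 Mb.
With 8% container overhead: ×1.08. → 1998.4 Mb.
At 250 Mbps: 1998.4 / 250 = 8.0 s ≈ 7.99 seconds.

8 seconds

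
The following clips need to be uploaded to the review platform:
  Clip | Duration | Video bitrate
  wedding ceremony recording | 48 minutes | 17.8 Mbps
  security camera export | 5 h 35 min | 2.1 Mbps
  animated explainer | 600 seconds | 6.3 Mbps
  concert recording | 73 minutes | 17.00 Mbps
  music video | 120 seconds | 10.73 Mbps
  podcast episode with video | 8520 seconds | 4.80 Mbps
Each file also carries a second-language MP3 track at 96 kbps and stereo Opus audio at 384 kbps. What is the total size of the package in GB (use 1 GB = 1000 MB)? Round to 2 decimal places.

28.93 GB

Audio total: 96 + 384 = 480 kbps = 0.480 Mbps.
wedding ceremony recording: 18.280 Mbps × 2880 s = 52646.4 Mb
security camera export: 2.580 Mbps × 20100 s = 51858.0 Mb
animated explainer: 6.780 Mbps × 600 s = 4068.0 Mb
concert recording: 17.480 Mbps × 4380 s = 76562.4 Mb
music video: 11.210 Mbps × 120 s = 1345.2 Mb
podcast episode with video: 5.280 Mbps × 8520 s = 44985.6 Mb
Total: 231465.6 Mb = 28933.2 MB.
= 28.93 GB.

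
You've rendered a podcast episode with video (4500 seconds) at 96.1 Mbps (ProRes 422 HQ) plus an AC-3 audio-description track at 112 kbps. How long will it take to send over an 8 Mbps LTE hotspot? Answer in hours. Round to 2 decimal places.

Audio: 112 kbps = 0.112 Mbps.
Total bitrate: 96.212 Mbps.
File: 96.212 Mbps × 4500 s = 432954.0 Mb.
At 8 Mbps: 432954.0 / 8 = 54119.2 s ≈ 15 hours.

15.03 hours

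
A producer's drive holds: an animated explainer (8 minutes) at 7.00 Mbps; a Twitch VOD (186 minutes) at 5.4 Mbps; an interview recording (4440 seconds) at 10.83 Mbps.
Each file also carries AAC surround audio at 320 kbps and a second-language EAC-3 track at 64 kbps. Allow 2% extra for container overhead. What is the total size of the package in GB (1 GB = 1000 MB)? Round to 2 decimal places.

15.03 GB

Audio total: 320 + 64 = 384 kbps = 0.384 Mbps.
animated explainer: 7.384 Mbps × 480 s × 1.02 = 3615.2 Mb
Twitch VOD: 5.784 Mbps × 11160 s × 1.02 = 65840.4 Mb
interview recording: 11.214 Mbps × 4440 s × 1.02 = 50786.0 Mb
Total: 120241.6 Mb = 15030.2 MB.
= 15.03 GB.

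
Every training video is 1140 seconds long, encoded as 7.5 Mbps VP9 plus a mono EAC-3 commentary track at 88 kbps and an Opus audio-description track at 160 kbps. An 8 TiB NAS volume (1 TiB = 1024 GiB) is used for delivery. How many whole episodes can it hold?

7966

Audio total: 88 + 160 = 248 kbps = 0.248 Mbps.
Total bitrate: 7.748 Mbps.
Per item: 7.748 Mbps × 1140 s = 8,833 Mb = 1,104 MB.
Capacity: 8 TiB = 70,368,744 Mb; 7966.83 items → 7966 complete.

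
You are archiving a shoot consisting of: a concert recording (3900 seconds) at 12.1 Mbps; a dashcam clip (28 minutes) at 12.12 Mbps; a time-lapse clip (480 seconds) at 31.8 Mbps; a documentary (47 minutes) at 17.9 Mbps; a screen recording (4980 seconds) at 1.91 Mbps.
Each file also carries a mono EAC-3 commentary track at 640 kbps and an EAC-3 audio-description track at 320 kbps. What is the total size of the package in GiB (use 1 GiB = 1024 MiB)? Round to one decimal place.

Audio total: 640 + 320 = 960 kbps = 0.960 Mbps.
concert recording: 13.060 Mbps × 3900 s = 50934.0 Mb
dashcam clip: 13.080 Mbps × 1680 s = 21974.4 Mb
time-lapse clip: 32.760 Mbps × 480 s = 15724.8 Mb
documentary: 18.860 Mbps × 2820 s = 53185.2 Mb
screen recording: 2.870 Mbps × 4980 s = 14292.6 Mb
Total: 156111.0 Mb = 19513.9 MB.
= 18.17 GiB.

18.2 GiB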